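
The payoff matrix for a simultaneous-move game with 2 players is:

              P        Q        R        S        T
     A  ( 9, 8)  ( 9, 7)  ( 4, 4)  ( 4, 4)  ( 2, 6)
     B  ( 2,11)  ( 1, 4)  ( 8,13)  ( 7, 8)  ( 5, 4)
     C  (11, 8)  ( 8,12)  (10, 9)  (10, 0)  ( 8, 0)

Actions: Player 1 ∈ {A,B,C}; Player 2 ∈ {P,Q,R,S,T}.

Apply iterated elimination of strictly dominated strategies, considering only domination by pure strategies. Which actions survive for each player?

IESDS → P1:{A,C} P2:{P,Q}

P1 drop B (C beats it: P:11>2 Q:8>1 R:10>8 S:10>7 T:8>5)
P2 drop R (Q beats it: A:7>4 C:12>9)
P2 drop S (P beats it: A:8>4 C:8>0)
P2 drop T (P beats it: A:8>6 C:8>0)
P1→{A,C} P2→{P,Q}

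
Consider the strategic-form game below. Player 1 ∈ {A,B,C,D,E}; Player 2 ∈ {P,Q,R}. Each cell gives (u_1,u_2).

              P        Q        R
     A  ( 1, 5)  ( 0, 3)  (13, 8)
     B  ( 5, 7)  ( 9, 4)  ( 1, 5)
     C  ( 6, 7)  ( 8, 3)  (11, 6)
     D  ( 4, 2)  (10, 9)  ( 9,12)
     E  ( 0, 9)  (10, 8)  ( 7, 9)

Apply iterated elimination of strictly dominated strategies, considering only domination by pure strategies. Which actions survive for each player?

Survivors P1:{A,C} P2:{P,R}

P2 drop Q (R beats it: A:8>3 B:5>4 C:6>3 D:12>9 E:9>8)
P1 drop B (C beats it: P:6>5 R:11>1)
P1 drop D (C beats it: P:6>4 R:11>9)
P1 drop E (A beats it: P:1>0 R:13>7)
P1→{A,C} P2→{P,R}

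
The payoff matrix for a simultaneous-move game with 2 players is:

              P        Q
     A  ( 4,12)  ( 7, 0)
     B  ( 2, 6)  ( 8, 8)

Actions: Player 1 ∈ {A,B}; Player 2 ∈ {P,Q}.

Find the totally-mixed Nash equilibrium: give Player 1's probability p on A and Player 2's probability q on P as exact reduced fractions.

P1 indiff ⇒ q·4+(1-q)·7 = q·2+(1-q)·8 ⇒ q(2) = (1-q)(1) ⇒ q = 1/3
P2 indiff ⇒ p·12+(1-p)·6 = p·0+(1-p)·8 ⇒ p(12) = (1-p)(2) ⇒ p = 1/7

P1 mixes 1/7 on A; P2 mixes 1/3 on P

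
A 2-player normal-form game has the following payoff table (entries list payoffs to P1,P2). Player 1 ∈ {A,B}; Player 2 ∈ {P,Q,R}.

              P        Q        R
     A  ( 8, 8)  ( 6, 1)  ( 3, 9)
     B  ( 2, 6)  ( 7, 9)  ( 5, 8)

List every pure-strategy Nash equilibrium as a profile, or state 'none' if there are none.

PSNE = {(B,Q)}

(A,P): not NE [P2→R gives 9>8]
(A,Q): not NE [P1→B gives 7>6; P2→R gives 9>1]
(A,R): not NE [P1→B gives 5>3]
(B,P): not NE [P1→A gives 8>2; P2→Q gives 9>6]
(B,Q): NE
(B,R): not NE [P2→Q gives 9>8]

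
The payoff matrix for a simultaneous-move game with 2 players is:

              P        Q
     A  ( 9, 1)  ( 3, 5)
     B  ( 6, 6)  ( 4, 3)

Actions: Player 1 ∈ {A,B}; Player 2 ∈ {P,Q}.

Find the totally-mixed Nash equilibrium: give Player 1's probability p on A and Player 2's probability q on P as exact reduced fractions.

P1 indiff ⇒ q·9+(1-q)·3 = q·6+(1-q)·4 ⇒ q(3) = (1-q)(1) ⇒ q = 1/4
P2 indiff ⇒ p·1+(1-p)·6 = p·5+(1-p)·3 ⇒ p(-4) = (1-p)(-3) ⇒ p = 3/7

(p,q) = (3/7, 1/4)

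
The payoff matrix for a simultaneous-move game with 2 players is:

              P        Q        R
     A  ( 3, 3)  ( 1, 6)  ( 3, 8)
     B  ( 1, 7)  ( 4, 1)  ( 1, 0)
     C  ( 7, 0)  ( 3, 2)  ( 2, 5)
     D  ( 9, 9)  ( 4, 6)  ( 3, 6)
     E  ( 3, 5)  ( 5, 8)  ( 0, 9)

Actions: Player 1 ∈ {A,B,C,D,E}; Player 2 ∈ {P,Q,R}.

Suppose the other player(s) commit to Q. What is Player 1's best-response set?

BR_1 = {E}

u_1(A vs Q) = 1
u_1(B vs Q) = 4
u_1(C vs Q) = 3
u_1(D vs Q) = 4
u_1(E vs Q) = 5
max payoff 5 at {E}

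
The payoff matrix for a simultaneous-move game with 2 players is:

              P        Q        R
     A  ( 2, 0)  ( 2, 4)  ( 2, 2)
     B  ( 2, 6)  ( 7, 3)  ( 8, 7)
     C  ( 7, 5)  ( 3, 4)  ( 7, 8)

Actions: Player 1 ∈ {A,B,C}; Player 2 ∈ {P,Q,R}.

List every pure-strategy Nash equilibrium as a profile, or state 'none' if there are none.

(A,P): not NE [P1→C gives 7>2; P2→Q gives 4>0]
(A,Q): not NE [P1→B gives 7>2]
(A,R): not NE [P1→B gives 8>2; P2→Q gives 4>2]
(B,P): not NE [P1→C gives 7>2; P2→R gives 7>6]
(B,Q): not NE [P2→R gives 7>3]
(B,R): NE
(C,P): not NE [P2→R gives 8>5]
(C,Q): not NE [P1→B gives 7>3; P2→R gives 8>4]
(C,R): not NE [P1→B gives 8>7]

Nash profiles: (B,R)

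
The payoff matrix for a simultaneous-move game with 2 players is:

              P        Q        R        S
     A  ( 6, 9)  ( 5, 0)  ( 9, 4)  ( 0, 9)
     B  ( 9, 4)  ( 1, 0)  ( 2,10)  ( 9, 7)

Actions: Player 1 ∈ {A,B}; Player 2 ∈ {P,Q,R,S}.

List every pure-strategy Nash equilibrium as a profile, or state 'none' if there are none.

No pure NE.

(A,P): not NE [P1→B gives 9>6]
(A,Q): not NE [P2→S gives 9>0]
(A,R): not NE [P2→S gives 9>4]
(A,S): not NE [P1→B gives 9>0]
(B,P): not NE [P2→R gives 10>4]
(B,Q): not NE [P1→A gives 5>1; P2→R gives 10>0]
(B,R): not NE [P1→A gives 9>2]
(B,S): not NE [P2→R gives 10>7]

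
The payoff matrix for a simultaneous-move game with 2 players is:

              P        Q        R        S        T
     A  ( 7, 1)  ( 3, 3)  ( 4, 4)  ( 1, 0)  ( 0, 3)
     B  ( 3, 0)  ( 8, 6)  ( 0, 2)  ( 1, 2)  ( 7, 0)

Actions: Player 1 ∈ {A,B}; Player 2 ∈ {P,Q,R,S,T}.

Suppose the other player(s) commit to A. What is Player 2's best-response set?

argmax u_2 = {R}

u_2(P vs A) = 1
u_2(Q vs A) = 3
u_2(R vs A) = 4
u_2(S vs A) = 0
u_2(T vs A) = 3
max payoff 4 at {R}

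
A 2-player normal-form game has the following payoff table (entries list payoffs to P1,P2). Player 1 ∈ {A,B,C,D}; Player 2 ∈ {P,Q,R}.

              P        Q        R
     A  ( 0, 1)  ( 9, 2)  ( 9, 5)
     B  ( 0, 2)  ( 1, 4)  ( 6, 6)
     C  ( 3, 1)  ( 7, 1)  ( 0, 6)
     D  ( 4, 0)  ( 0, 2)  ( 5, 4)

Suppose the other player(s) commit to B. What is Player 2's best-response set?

u_2(P vs B) = 2
u_2(Q vs B) = 4
u_2(R vs B) = 6
max payoff 6 at {R}

P2 best: {R}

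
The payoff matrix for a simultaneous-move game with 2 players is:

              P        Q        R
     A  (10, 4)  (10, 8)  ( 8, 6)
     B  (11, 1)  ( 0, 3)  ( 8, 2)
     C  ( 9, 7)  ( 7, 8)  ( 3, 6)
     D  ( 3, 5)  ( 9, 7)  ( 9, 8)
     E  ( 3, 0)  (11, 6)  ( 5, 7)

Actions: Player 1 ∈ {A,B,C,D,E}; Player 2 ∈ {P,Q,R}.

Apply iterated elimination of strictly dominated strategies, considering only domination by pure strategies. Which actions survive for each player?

P1 drop C (A beats it: P:10>9 Q:10>7 R:8>3)
P2 drop P (Q beats it: A:8>4 B:3>1 D:7>5 E:6>0)
P1 drop B (D beats it: Q:9>0 R:9>8)
P1→{A,D,E} P2→{Q,R}

Survivors P1:{A,D,E} P2:{Q,R}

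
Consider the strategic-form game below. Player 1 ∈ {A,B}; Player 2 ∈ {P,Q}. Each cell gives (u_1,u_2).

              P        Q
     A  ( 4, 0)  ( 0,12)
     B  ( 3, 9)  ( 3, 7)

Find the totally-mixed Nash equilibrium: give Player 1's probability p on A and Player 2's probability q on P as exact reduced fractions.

p=1/7, q=3/4

P1 indiff ⇒ q·4+(1-q)·0 = q·3+(1-q)·3 ⇒ q(1) = (1-q)(3) ⇒ q = 3/4
P2 indiff ⇒ p·0+(1-p)·9 = p·12+(1-p)·7 ⇒ p(-12) = (1-p)(-2) ⇒ p = 1/7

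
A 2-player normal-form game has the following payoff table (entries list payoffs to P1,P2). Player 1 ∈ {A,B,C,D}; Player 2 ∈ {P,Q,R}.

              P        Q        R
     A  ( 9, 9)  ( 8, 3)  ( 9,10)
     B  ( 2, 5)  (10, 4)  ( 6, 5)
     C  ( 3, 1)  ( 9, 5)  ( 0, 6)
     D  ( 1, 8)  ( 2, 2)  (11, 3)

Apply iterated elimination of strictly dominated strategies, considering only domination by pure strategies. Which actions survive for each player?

P2 drop Q (R beats it: A:10>3 B:5>4 C:6>5 D:3>2)
P1 drop B (A beats it: P:9>2 R:9>6)
P1 drop C (A beats it: P:9>3 R:9>0)
P1→{A,D} P2→{P,R}

IESDS → P1:{A,D} P2:{P,R}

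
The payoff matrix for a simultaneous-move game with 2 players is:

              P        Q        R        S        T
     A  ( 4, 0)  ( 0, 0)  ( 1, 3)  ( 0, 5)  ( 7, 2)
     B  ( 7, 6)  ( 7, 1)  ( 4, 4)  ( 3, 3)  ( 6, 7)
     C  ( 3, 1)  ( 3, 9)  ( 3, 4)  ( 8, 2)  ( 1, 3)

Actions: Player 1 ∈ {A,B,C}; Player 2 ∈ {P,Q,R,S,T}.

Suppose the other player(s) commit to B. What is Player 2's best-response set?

argmax u_2 = {T}

u_2(P vs B) = 6
u_2(Q vs B) = 1
u_2(R vs B) = 4
u_2(S vs B) = 3
u_2(T vs B) = 7
max payoff 7 at {T}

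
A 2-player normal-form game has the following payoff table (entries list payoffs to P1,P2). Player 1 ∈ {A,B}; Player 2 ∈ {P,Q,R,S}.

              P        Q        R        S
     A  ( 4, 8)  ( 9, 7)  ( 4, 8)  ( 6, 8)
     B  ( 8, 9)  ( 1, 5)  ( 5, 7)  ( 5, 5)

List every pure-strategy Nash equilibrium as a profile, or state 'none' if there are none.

(A,P): not NE [P1→B gives 8>4]
(A,Q): not NE [P2→S gives 8>7]
(A,R): not NE [P1→B gives 5>4]
(A,S): NE
(B,P): NE
(B,Q): not NE [P1→A gives 9>1; P2→P gives 9>5]
(B,R): not NE [P2→P gives 9>7]
(B,S): not NE [P1→A gives 6>5; P2→P gives 9>5]

NE set: (A,S), (B,P)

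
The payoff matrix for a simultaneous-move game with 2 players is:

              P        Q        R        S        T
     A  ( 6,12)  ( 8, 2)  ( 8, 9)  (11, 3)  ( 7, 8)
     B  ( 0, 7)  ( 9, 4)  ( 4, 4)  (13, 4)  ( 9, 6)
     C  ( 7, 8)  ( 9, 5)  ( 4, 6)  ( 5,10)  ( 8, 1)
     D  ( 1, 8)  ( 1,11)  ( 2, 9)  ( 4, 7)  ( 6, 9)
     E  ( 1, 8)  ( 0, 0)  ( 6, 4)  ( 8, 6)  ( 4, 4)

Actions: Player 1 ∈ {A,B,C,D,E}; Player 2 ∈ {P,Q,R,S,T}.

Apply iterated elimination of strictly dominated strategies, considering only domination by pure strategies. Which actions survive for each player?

Remaining: P1:{A,B,C} P2:{P,S}

P1 drop D (A beats it: P:6>1 Q:8>1 R:8>2 S:11>4 T:7>6)
P1 drop E (A beats it: P:6>1 Q:8>0 R:8>6 S:11>8 T:7>4)
P2 drop Q (P beats it: A:12>2 B:7>4 C:8>5)
P2 drop R (P beats it: A:12>9 B:7>4 C:8>6)
P2 drop T (P beats it: A:12>8 B:7>6 C:8>1)
P1→{A,B,C} P2→{P,S}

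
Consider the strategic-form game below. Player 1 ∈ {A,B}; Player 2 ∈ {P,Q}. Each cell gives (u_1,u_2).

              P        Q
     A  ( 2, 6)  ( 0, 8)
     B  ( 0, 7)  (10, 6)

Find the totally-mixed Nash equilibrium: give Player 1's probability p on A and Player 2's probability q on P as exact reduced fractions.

p=1/3, q=5/6

P1 indiff ⇒ q·2+(1-q)·0 = q·0+(1-q)·10 ⇒ q(2) = (1-q)(10) ⇒ q = 5/6
P2 indiff ⇒ p·6+(1-p)·7 = p·8+(1-p)·6 ⇒ p(-2) = (1-p)(-1) ⇒ p = 1/3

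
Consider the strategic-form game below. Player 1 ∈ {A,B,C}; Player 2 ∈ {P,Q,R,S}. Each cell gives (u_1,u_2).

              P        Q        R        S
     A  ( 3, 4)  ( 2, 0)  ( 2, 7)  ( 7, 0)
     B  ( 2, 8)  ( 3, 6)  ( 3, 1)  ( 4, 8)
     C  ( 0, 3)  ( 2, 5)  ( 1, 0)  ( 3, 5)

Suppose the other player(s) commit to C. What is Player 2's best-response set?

argmax u_2 = {Q,S}

u_2(P vs C) = 3
u_2(Q vs C) = 5
u_2(R vs C) = 0
u_2(S vs C) = 5
max payoff 5 at {Q,S}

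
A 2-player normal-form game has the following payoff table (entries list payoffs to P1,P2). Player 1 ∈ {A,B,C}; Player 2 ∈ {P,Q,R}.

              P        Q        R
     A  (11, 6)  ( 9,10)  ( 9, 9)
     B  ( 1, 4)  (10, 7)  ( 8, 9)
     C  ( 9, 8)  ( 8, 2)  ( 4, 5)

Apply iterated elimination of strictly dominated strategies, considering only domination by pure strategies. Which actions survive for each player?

Remaining: P1:{A,B} P2:{Q,R}

P1 drop C (A beats it: P:11>9 Q:9>8 R:9>4)
P2 drop P (Q beats it: A:10>6 B:7>4)
P1→{A,B} P2→{Q,R}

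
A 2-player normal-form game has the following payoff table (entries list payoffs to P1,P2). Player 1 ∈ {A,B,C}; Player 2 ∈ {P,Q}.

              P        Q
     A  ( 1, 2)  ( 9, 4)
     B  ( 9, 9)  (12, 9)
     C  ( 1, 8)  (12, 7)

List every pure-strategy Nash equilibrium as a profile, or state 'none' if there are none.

(A,P): not NE [P1→B gives 9>1; P2→Q gives 4>2]
(A,Q): not NE [P1→C gives 12>9]
(B,P): NE
(B,Q): NE
(C,P): not NE [P1→B gives 9>1]
(C,Q): not NE [P2→P gives 8>7]

PSNE = {(B,P), (B,Q)}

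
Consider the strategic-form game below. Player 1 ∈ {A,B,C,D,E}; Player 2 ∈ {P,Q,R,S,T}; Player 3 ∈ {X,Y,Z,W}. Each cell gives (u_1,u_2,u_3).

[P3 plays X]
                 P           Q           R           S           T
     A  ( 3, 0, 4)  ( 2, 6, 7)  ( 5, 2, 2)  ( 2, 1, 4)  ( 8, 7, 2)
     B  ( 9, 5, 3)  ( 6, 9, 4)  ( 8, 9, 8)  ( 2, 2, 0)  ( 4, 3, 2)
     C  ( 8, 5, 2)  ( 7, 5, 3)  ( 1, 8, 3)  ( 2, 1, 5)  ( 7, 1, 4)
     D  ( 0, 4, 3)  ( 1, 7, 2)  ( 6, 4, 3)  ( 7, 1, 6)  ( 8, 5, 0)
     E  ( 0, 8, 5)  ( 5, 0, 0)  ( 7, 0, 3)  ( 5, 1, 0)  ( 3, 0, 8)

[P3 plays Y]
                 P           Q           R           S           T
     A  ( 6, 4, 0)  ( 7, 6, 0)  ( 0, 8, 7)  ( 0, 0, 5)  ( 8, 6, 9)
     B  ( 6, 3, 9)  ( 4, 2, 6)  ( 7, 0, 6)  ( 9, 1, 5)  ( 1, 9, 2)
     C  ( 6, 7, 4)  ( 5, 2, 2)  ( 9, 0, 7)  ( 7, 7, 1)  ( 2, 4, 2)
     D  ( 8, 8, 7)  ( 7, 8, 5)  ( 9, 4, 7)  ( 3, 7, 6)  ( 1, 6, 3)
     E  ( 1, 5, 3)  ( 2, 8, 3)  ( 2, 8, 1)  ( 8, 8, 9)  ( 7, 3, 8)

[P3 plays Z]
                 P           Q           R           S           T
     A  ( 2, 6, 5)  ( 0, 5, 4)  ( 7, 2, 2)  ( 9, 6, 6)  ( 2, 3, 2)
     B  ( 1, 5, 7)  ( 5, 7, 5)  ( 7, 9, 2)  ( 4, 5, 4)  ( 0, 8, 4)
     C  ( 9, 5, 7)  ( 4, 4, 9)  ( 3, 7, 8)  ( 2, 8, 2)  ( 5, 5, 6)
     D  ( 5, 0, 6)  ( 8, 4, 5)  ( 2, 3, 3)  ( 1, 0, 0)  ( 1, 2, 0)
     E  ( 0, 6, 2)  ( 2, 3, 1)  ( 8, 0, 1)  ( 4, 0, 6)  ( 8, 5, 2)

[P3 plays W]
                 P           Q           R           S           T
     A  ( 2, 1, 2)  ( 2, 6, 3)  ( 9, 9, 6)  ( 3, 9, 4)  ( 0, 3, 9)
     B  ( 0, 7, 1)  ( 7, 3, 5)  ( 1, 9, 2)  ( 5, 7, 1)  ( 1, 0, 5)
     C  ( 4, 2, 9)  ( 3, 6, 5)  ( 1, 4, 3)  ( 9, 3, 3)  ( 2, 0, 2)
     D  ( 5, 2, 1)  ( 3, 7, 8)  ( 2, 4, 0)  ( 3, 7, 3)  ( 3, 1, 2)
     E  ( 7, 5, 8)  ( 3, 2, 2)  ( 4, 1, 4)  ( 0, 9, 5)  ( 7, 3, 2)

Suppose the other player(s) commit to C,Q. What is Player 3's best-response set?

u_3(X vs C,Q) = 3
u_3(Y vs C,Q) = 2
u_3(Z vs C,Q) = 9
u_3(W vs C,Q) = 5
max payoff 9 at {Z}

argmax u_3 = {Z}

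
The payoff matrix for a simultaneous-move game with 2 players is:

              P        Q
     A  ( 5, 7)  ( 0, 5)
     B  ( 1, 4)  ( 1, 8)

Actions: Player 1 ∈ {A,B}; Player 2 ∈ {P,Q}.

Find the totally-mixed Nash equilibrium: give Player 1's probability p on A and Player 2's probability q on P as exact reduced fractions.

P1 indiff ⇒ q·5+(1-q)·0 = q·1+(1-q)·1 ⇒ q(4) = (1-q)(1) ⇒ q = 1/5
P2 indiff ⇒ p·7+(1-p)·4 = p·5+(1-p)·8 ⇒ p(2) = (1-p)(4) ⇒ p = 2/3

p=2/3, q=1/5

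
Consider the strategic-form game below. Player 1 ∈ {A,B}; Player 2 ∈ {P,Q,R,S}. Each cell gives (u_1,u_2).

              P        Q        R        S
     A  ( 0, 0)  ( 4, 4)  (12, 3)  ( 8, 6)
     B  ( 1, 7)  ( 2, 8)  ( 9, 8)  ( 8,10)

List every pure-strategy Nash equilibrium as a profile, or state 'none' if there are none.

(A,P): not NE [P1→B gives 1>0; P2→S gives 6>0]
(A,Q): not NE [P2→S gives 6>4]
(A,R): not NE [P2→S gives 6>3]
(A,S): NE
(B,P): not NE [P2→S gives 10>7]
(B,Q): not NE [P1→A gives 4>2; P2→S gives 10>8]
(B,R): not NE [P1→A gives 12>9; P2→S gives 10>8]
(B,S): NE

PSNE = {(A,S), (B,S)}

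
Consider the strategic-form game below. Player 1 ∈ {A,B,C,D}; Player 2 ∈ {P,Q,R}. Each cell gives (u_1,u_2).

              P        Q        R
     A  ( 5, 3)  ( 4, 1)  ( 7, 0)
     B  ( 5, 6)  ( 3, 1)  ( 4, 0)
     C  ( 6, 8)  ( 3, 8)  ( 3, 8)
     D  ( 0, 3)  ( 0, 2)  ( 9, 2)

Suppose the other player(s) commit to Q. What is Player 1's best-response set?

u_1(A vs Q) = 4
u_1(B vs Q) = 3
u_1(C vs Q) = 3
u_1(D vs Q) = 0
max payoff 4 at {A}

BR_1 = {A}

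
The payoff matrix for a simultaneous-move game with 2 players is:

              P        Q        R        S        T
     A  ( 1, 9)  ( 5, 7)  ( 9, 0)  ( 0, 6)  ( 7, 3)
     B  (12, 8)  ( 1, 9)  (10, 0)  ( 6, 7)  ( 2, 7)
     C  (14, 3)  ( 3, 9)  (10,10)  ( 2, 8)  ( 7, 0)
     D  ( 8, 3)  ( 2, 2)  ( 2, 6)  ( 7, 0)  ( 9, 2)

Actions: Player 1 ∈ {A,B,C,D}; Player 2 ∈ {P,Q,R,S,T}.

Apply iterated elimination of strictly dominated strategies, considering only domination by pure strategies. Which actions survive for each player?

P2 drop S (Q beats it: A:7>6 B:9>7 C:9>8 D:2>0)
P2 drop T (P beats it: A:9>3 B:8>7 C:3>0 D:3>2)
P1 drop D (C beats it: P:14>8 Q:3>2 R:10>2)
P1→{A,B,C} P2→{P,Q,R}

IESDS → P1:{A,B,C} P2:{P,Q,R}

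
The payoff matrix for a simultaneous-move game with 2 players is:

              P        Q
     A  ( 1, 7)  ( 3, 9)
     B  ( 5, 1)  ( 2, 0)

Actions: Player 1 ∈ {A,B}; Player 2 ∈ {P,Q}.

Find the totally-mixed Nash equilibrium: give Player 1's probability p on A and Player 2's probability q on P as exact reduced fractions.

p=1/3, q=1/5

P1 indiff ⇒ q·1+(1-q)·3 = q·5+(1-q)·2 ⇒ q(-4) = (1-q)(-1) ⇒ q = 1/5
P2 indiff ⇒ p·7+(1-p)·1 = p·9+(1-p)·0 ⇒ p(-2) = (1-p)(-1) ⇒ p = 1/3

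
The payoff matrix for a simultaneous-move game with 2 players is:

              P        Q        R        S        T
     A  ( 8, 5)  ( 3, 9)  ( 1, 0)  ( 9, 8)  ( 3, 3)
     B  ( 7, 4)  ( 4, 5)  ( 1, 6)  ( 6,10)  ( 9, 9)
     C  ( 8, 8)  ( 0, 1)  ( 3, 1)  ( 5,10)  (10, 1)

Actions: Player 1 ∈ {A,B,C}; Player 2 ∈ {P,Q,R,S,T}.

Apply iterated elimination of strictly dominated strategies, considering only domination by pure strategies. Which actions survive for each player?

P2 drop P (S beats it: A:8>5 B:10>4 C:10>8)
P2 drop R (S beats it: A:8>0 B:10>6 C:10>1)
P2 drop T (S beats it: A:8>3 B:10>9 C:10>1)
P1 drop C (A beats it: Q:3>0 S:9>5)
P1→{A,B} P2→{Q,S}

IESDS → P1:{A,B} P2:{Q,S}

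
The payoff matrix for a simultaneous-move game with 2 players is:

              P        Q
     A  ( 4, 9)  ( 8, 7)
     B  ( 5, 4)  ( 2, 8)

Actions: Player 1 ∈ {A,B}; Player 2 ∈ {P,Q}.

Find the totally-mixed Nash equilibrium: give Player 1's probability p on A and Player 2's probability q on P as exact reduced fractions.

(p,q) = (2/3, 6/7)

P1 indiff ⇒ q·4+(1-q)·8 = q·5+(1-q)·2 ⇒ q(-1) = (1-q)(-6) ⇒ q = 6/7
P2 indiff ⇒ p·9+(1-p)·4 = p·7+(1-p)·8 ⇒ p(2) = (1-p)(4) ⇒ p = 2/3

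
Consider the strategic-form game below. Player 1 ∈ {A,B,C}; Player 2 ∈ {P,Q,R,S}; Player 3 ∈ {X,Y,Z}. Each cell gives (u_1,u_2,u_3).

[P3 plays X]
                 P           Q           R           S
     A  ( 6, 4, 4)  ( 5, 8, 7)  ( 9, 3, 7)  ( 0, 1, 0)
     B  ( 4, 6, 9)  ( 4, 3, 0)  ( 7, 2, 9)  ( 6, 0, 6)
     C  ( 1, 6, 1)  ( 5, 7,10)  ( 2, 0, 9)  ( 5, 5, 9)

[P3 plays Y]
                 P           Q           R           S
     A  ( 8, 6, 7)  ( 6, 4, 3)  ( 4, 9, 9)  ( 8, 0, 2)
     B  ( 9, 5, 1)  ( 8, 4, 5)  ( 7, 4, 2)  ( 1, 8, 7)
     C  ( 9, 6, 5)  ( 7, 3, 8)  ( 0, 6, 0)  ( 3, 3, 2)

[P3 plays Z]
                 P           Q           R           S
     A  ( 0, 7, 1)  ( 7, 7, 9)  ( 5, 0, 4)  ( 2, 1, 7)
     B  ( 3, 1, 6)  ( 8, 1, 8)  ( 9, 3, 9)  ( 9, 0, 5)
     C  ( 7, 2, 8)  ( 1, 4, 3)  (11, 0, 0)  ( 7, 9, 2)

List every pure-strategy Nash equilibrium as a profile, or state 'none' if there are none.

NE set: (C,Q,X)

(A,P,X): not NE [P2→Q gives 8>4; P3→Y gives 7>4]
(A,P,Y): not NE [P1→C gives 9>8; P2→R gives 9>6]
(A,P,Z): not NE [P1→C gives 7>0; P3→Y gives 7>1]
(A,Q,X): not NE [P3→Z gives 9>7]
(A,Q,Y): not NE [P1→B gives 8>6; P2→R gives 9>4; P3→Z gives 9>3]
(A,Q,Z): not NE [P1→B gives 8>7]
(A,R,X): not NE [P2→Q gives 8>3; P3→Y gives 9>7]
(A,R,Y): not NE [P1→B gives 7>4]
(A,R,Z): not NE [P1→C gives 11>5; P2→Q gives 7>0; P3→Y gives 9>4]
(A,S,X): not NE [P1→B gives 6>0; P2→Q gives 8>1; P3→Z gives 7>0]
(A,S,Y): not NE [P2→R gives 9>0; P3→Z gives 7>2]
(A,S,Z): not NE [P1→B gives 9>2; P2→Q gives 7>1]
(B,P,X): not NE [P1→A gives 6>4]
(B,P,Y): not NE [P2→S gives 8>5; P3→X gives 9>1]
(B,P,Z): not NE [P1→C gives 7>3; P2→R gives 3>1; P3→X gives 9>6]
(B,Q,X): not NE [P1→C gives 5>4; P2→P gives 6>3; P3→Z gives 8>0]
(B,Q,Y): not NE [P2→S gives 8>4; P3→Z gives 8>5]
(B,Q,Z): not NE [P2→R gives 3>1]
(B,R,X): not NE [P1→A gives 9>7; P2→P gives 6>2]
(B,R,Y): not NE [P2→S gives 8>4; P3→Z gives 9>2]
(B,R,Z): not NE [P1→C gives 11>9]
(B,S,X): not NE [P2→P gives 6>0; P3→Y gives 7>6]
(B,S,Y): not NE [P1→A gives 8>1]
(B,S,Z): not NE [P2→R gives 3>0; P3→Y gives 7>5]
(C,P,X): not NE [P1→A gives 6>1; P2→Q gives 7>6; P3→Z gives 8>1]
(C,P,Y): not NE [P3→Z gives 8>5]
(C,P,Z): not NE [P2→S gives 9>2]
(C,Q,X): NE
(C,Q,Y): not NE [P1→B gives 8>7; P2→R gives 6>3; P3→X gives 10>8]
(C,Q,Z): not NE [P1→B gives 8>1; P2→S gives 9>4; P3→X gives 10>3]
(C,R,X): not NE [P1→A gives 9>2; P2→Q gives 7>0]
(C,R,Y): not NE [P1→B gives 7>0; P3→X gives 9>0]
(C,R,Z): not NE [P2→S gives 9>0; P3→X gives 9>0]
(C,S,X): not NE [P1→B gives 6>5; P2→Q gives 7>5]
(C,S,Y): not NE [P1→A gives 8>3; P2→R gives 6>3; P3→X gives 9>2]
(C,S,Z): not NE [P1→B gives 9>7; P3→X gives 9>2]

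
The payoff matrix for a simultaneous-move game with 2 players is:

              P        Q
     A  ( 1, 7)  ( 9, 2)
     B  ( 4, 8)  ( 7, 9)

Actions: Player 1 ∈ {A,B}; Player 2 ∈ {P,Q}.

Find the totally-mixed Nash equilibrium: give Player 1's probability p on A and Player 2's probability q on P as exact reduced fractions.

P1 indiff ⇒ q·1+(1-q)·9 = q·4+(1-q)·7 ⇒ q(-3) = (1-q)(-2) ⇒ q = 2/5
P2 indiff ⇒ p·7+(1-p)·8 = p·2+(1-p)·9 ⇒ p(5) = (1-p)(1) ⇒ p = 1/6

p=1/6, q=2/5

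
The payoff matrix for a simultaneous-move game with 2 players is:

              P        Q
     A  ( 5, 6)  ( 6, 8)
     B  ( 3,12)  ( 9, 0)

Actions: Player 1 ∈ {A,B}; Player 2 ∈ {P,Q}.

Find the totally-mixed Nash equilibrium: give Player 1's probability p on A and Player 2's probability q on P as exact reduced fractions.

P1 indiff ⇒ q·5+(1-q)·6 = q·3+(1-q)·9 ⇒ q(2) = (1-q)(3) ⇒ q = 3/5
P2 indiff ⇒ p·6+(1-p)·12 = p·8+(1-p)·0 ⇒ p(-2) = (1-p)(-12) ⇒ p = 6/7

(p,q) = (6/7, 3/5)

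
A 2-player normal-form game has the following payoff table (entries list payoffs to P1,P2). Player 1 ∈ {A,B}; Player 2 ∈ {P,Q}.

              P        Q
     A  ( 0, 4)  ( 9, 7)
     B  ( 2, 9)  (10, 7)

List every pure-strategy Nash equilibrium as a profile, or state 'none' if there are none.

PSNE = {(B,P)}

(A,P): not NE [P1→B gives 2>0; P2→Q gives 7>4]
(A,Q): not NE [P1→B gives 10>9]
(B,P): NE
(B,Q): not NE [P2→P gives 9>7]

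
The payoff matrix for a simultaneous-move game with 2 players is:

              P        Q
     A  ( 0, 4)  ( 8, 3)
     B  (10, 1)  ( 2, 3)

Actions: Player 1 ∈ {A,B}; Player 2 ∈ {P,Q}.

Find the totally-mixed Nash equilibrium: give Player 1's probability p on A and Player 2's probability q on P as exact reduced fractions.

p=2/3, q=3/8

P1 indiff ⇒ q·0+(1-q)·8 = q·10+(1-q)·2 ⇒ q(-10) = (1-q)(-6) ⇒ q = 3/8
P2 indiff ⇒ p·4+(1-p)·1 = p·3+(1-p)·3 ⇒ p(1) = (1-p)(2) ⇒ p = 2/3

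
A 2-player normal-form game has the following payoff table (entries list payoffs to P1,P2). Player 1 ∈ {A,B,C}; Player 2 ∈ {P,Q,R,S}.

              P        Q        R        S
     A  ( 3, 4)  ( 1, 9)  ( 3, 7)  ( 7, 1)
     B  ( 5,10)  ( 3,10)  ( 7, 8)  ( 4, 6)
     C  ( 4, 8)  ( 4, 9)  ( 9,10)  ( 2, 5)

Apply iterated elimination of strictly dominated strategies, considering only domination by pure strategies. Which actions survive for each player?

P2 drop S (P beats it: A:4>1 B:10>6 C:8>5)
P1 drop A (B beats it: P:5>3 Q:3>1 R:7>3)
P1→{B,C} P2→{P,Q,R}

Survivors P1:{B,C} P2:{P,Q,R}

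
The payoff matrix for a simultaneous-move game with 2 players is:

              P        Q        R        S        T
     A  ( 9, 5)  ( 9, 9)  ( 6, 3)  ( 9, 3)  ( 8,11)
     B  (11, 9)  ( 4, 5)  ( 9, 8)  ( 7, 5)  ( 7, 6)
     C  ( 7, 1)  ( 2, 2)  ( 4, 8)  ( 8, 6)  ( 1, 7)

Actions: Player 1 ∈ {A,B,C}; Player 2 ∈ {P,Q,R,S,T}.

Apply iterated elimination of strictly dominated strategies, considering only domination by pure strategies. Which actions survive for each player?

Remaining: P1:{A,B} P2:{P,T}

P1 drop C (A beats it: P:9>7 Q:9>2 R:6>4 S:9>8 T:8>1)
P2 drop Q (T beats it: A:11>9 B:6>5)
P2 drop R (P beats it: A:5>3 B:9>8)
P2 drop S (P beats it: A:5>3 B:9>5)
P1→{A,B} P2→{P,T}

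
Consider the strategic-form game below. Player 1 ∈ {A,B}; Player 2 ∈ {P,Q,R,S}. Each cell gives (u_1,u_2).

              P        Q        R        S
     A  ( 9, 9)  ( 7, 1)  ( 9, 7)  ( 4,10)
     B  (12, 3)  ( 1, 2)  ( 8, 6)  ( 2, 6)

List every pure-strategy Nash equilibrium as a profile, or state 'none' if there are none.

Nash profiles: (A,S)

(A,P): not NE [P1→B gives 12>9; P2→S gives 10>9]
(A,Q): not NE [P2→S gives 10>1]
(A,R): not NE [P2→S gives 10>7]
(A,S): NE
(B,P): not NE [P2→S gives 6>3]
(B,Q): not NE [P1→A gives 7>1; P2→S gives 6>2]
(B,R): not NE [P1→A gives 9>8]
(B,S): not NE [P1→A gives 4>2]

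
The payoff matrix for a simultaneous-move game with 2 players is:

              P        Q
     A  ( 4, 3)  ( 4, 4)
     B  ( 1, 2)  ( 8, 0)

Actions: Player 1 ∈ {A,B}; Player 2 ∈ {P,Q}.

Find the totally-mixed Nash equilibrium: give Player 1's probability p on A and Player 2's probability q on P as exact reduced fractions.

p=2/3, q=4/7

P1 indiff ⇒ q·4+(1-q)·4 = q·1+(1-q)·8 ⇒ q(3) = (1-q)(4) ⇒ q = 4/7
P2 indiff ⇒ p·3+(1-p)·2 = p·4+(1-p)·0 ⇒ p(-1) = (1-p)(-2) ⇒ p = 2/3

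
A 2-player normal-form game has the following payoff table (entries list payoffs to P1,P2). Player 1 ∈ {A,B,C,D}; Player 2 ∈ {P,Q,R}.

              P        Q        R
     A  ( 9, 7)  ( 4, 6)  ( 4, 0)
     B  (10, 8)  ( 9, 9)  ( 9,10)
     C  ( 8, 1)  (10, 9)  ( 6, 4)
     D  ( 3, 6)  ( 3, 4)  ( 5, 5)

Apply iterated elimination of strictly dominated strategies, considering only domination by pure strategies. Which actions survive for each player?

Remaining: P1:{B,C} P2:{Q,R}

P1 drop A (B beats it: P:10>9 Q:9>4 R:9>4)
P1 drop D (B beats it: P:10>3 Q:9>3 R:9>5)
P2 drop P (Q beats it: B:9>8 C:9>1)
P1→{B,C} P2→{Q,R}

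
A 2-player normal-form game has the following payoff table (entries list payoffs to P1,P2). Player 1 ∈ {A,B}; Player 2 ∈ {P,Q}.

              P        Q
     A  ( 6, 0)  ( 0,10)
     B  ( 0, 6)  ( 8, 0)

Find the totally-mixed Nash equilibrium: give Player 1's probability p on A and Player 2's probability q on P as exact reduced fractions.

P1 indiff ⇒ q·6+(1-q)·0 = q·0+(1-q)·8 ⇒ q(6) = (1-q)(8) ⇒ q = 4/7
P2 indiff ⇒ p·0+(1-p)·6 = p·10+(1-p)·0 ⇒ p(-10) = (1-p)(-6) ⇒ p = 3/8

p=3/8, q=4/7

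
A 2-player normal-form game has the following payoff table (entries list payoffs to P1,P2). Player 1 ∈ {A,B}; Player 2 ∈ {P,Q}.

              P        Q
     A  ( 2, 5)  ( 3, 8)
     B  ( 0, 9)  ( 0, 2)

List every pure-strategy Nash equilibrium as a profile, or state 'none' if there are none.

PSNE = {(A,Q)}

(A,P): not NE [P2→Q gives 8>5]
(A,Q): NE
(B,P): not NE [P1→A gives 2>0]
(B,Q): not NE [P1→A gives 3>0; P2→P gives 9>2]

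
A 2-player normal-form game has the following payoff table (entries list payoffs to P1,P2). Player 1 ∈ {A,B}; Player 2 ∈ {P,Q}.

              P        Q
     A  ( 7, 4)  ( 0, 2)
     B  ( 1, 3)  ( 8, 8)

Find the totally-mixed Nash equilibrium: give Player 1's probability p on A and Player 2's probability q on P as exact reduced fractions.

P1 indiff ⇒ q·7+(1-q)·0 = q·1+(1-q)·8 ⇒ q(6) = (1-q)(8) ⇒ q = 4/7
P2 indiff ⇒ p·4+(1-p)·3 = p·2+(1-p)·8 ⇒ p(2) = (1-p)(5) ⇒ p = 5/7

(p,q) = (5/7, 4/7)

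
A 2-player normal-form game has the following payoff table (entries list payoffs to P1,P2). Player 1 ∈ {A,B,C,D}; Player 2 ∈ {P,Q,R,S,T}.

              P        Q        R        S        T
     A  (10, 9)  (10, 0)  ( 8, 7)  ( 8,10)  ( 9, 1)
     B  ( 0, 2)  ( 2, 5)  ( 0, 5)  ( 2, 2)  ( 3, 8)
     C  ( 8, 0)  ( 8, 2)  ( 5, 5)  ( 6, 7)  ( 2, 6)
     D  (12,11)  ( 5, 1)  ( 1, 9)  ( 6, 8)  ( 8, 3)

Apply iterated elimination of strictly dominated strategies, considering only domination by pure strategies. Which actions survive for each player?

IESDS → P1:{A,D} P2:{P,S}

P1 drop B (A beats it: P:10>0 Q:10>2 R:8>0 S:8>2 T:9>3)
P1 drop C (A beats it: P:10>8 Q:10>8 R:8>5 S:8>6 T:9>2)
P2 drop Q (P beats it: A:9>0 D:11>1)
P2 drop R (P beats it: A:9>7 D:11>9)
P2 drop T (P beats it: A:9>1 D:11>3)
P1→{A,D} P2→{P,S}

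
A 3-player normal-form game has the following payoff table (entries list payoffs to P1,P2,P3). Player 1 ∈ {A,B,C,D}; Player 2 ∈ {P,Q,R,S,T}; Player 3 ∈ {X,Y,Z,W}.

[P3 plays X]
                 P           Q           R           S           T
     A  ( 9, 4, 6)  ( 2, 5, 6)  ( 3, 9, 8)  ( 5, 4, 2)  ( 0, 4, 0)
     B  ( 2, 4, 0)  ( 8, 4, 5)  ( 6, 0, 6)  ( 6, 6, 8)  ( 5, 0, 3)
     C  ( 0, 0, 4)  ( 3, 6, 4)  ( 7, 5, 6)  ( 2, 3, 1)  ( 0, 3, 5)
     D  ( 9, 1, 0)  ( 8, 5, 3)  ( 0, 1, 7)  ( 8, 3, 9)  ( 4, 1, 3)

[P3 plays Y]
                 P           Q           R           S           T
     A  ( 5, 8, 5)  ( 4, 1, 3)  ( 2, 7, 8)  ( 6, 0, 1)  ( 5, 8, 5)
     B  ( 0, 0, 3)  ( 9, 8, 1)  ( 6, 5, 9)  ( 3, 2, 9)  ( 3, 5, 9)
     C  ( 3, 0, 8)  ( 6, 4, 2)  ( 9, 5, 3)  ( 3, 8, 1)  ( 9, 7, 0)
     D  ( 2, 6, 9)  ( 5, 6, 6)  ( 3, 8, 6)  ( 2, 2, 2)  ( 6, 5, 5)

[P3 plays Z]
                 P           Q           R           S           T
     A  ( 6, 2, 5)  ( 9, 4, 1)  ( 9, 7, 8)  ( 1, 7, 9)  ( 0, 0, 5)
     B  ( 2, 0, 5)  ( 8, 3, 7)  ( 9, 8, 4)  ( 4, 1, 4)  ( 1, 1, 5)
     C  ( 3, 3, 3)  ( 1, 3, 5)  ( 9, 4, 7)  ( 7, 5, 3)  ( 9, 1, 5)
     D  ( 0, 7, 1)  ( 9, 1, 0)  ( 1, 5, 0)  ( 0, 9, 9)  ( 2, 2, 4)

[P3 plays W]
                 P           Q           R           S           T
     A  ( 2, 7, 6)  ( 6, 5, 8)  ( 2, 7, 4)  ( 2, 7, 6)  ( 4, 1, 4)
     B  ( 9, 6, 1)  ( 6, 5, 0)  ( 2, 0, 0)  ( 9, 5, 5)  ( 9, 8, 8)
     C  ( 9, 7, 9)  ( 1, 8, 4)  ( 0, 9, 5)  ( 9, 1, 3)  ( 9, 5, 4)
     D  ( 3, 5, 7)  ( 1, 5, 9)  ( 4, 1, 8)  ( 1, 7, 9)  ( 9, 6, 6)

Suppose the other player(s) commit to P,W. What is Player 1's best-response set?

argmax u_1 = {B,C}

u_1(A vs P,W) = 2
u_1(B vs P,W) = 9
u_1(C vs P,W) = 9
u_1(D vs P,W) = 3
max payoff 9 at {B,C}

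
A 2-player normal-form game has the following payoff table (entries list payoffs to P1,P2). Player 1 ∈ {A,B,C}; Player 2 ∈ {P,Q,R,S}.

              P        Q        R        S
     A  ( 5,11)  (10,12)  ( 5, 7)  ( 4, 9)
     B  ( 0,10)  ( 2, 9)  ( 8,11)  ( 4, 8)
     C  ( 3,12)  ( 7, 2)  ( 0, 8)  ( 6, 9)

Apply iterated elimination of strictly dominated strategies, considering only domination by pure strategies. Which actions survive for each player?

IESDS → P1:{A,B} P2:{P,Q,R}

P2 drop S (P beats it: A:11>9 B:10>8 C:12>9)
P1 drop C (A beats it: P:5>3 Q:10>7 R:5>0)
P1→{A,B} P2→{P,Q,R}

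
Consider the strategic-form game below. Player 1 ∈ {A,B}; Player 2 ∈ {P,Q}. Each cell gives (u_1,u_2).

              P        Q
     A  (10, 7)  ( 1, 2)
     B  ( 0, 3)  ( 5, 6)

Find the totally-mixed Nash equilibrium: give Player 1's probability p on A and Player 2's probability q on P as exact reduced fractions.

p=3/8, q=2/7

P1 indiff ⇒ q·10+(1-q)·1 = q·0+(1-q)·5 ⇒ q(10) = (1-q)(4) ⇒ q = 2/7
P2 indiff ⇒ p·7+(1-p)·3 = p·2+(1-p)·6 ⇒ p(5) = (1-p)(3) ⇒ p = 3/8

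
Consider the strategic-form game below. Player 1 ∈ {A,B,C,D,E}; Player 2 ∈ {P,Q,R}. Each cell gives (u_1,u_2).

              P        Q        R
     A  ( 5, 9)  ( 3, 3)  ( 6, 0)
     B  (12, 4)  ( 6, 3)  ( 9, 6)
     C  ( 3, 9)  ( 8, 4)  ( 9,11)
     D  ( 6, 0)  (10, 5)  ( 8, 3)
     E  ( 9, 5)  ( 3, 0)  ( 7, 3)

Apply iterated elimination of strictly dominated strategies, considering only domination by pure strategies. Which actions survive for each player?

P1 drop A (B beats it: P:12>5 Q:6>3 R:9>6)
P1 drop E (B beats it: P:12>9 Q:6>3 R:9>7)
P2 drop P (R beats it: B:6>4 C:11>9 D:3>0)
P1→{B,C,D} P2→{Q,R}

Remaining: P1:{B,C,D} P2:{Q,R}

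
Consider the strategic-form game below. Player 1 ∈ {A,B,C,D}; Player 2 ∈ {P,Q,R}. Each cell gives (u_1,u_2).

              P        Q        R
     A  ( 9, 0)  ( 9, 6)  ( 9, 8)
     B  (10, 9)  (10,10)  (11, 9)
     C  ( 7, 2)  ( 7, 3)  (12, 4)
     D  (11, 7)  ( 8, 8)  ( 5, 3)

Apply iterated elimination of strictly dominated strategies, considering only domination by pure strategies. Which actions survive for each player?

IESDS → P1:{B,C} P2:{Q,R}

P1 drop A (B beats it: P:10>9 Q:10>9 R:11>9)
P2 drop P (Q beats it: B:10>9 C:3>2 D:8>7)
P1 drop D (B beats it: Q:10>8 R:11>5)
P1→{B,C} P2→{Q,R}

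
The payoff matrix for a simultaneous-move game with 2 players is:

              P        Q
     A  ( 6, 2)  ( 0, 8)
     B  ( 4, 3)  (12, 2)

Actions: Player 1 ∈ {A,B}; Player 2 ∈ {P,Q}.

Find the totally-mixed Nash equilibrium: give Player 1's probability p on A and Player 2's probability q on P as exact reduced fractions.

P1 indiff ⇒ q·6+(1-q)·0 = q·4+(1-q)·12 ⇒ q(2) = (1-q)(12) ⇒ q = 6/7
P2 indiff ⇒ p·2+(1-p)·3 = p·8+(1-p)·2 ⇒ p(-6) = (1-p)(-1) ⇒ p = 1/7

(p,q) = (1/7, 6/7)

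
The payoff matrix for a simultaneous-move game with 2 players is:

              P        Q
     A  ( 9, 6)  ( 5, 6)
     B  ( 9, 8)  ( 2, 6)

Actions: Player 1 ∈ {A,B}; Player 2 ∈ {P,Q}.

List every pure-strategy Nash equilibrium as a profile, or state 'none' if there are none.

NE set: (A,P), (A,Q), (B,P)

(A,P): NE
(A,Q): NE
(B,P): NE
(B,Q): not NE [P1→A gives 5>2; P2→P gives 8>6]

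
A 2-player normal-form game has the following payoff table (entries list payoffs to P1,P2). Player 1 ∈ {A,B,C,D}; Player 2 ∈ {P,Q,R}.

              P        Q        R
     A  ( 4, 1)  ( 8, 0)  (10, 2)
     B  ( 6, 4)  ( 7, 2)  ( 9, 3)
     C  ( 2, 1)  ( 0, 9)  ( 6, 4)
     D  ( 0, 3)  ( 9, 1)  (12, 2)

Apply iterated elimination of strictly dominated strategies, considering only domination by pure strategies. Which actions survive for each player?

P1 drop C (A beats it: P:4>2 Q:8>0 R:10>6)
P2 drop Q (P beats it: A:1>0 B:4>2 D:3>1)
P1→{A,B,D} P2→{P,R}

IESDS → P1:{A,B,D} P2:{P,R}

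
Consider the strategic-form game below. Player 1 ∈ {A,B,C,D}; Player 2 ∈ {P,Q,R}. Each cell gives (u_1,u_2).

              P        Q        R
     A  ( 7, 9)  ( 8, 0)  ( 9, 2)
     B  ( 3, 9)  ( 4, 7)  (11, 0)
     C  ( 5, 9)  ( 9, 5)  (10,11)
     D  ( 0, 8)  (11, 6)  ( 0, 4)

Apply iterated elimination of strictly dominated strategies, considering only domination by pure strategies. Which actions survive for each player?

P2 drop Q (P beats it: A:9>0 B:9>7 C:9>5 D:8>6)
P1 drop D (A beats it: P:7>0 R:9>0)
P1→{A,B,C} P2→{P,R}

Survivors P1:{A,B,C} P2:{P,R}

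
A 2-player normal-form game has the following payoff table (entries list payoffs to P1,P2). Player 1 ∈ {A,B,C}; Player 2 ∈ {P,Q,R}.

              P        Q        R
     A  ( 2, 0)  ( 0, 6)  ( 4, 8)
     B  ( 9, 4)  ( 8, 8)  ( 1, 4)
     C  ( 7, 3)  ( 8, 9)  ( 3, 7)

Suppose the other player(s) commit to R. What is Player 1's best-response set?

u_1(A vs R) = 4
u_1(B vs R) = 1
u_1(C vs R) = 3
max payoff 4 at {A}

BR_1 = {A}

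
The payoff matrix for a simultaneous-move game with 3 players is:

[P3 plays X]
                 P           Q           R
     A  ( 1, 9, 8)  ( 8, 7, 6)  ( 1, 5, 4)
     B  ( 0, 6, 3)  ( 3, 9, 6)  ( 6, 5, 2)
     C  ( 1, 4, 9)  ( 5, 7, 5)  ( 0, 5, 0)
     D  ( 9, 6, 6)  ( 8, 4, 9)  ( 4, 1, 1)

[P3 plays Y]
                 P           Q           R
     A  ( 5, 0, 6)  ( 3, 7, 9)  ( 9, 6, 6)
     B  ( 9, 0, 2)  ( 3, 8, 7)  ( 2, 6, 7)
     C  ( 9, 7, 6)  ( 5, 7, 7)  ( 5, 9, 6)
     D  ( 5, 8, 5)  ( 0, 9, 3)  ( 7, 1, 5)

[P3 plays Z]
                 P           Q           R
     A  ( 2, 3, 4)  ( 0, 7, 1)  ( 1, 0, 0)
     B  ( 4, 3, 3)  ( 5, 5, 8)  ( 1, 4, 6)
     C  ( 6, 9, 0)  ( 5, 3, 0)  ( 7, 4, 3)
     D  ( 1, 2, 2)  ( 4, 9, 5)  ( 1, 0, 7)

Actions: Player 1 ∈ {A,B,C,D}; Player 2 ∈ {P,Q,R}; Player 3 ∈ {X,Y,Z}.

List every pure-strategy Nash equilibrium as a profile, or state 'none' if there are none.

Nash profiles: (B,Q,Z), (D,P,X)

(A,P,X): not NE [P1→D gives 9>1]
(A,P,Y): not NE [P1→C gives 9>5; P2→Q gives 7>0; P3→X gives 8>6]
(A,P,Z): not NE [P1→C gives 6>2; P2→Q gives 7>3; P3→X gives 8>4]
(A,Q,X): not NE [P2→P gives 9>7; P3→Y gives 9>6]
(A,Q,Y): not NE [P1→C gives 5>3]
(A,Q,Z): not NE [P1→C gives 5>0; P3→Y gives 9>1]
(A,R,X): not NE [P1→B gives 6>1; P2→P gives 9>5; P3→Y gives 6>4]
(A,R,Y): not NE [P2→Q gives 7>6]
(A,R,Z): not NE [P1→C gives 7>1; P2→Q gives 7>0; P3→Y gives 6>0]
(B,P,X): not NE [P1→D gives 9>0; P2→Q gives 9>6]
(B,P,Y): not NE [P2→Q gives 8>0; P3→Z gives 3>2]
(B,P,Z): not NE [P1→C gives 6>4; P2→Q gives 5>3]
(B,Q,X): not NE [P1→D gives 8>3; P3→Z gives 8>6]
(B,Q,Y): not NE [P1→C gives 5>3; P3→Z gives 8>7]
(B,Q,Z): NE
(B,R,X): not NE [P2→Q gives 9>5; P3→Y gives 7>2]
(B,R,Y): not NE [P1→A gives 9>2; P2→Q gives 8>6]
(B,R,Z): not NE [P1→C gives 7>1; P2→Q gives 5>4; P3→Y gives 7>6]
(C,P,X): not NE [P1→D gives 9>1; P2→Q gives 7>4]
(C,P,Y): not NE [P2→R gives 9>7; P3→X gives 9>6]
(C,P,Z): not NE [P3→X gives 9>0]
(C,Q,X): not NE [P1→D gives 8>5; P3→Y gives 7>5]
(C,Q,Y): not NE [P2→R gives 9>7]
(C,Q,Z): not NE [P2→P gives 9>3; P3→Y gives 7>0]
(C,R,X): not NE [P1→B gives 6>0; P2→Q gives 7>5; P3→Y gives 6>0]
(C,R,Y): not NE [P1→A gives 9>5]
(C,R,Z): not NE [P2→P gives 9>4; P3→Y gives 6>3]
(D,P,X): NE
(D,P,Y): not NE [P1→C gives 9>5; P2→Q gives 9>8; P3→X gives 6>5]
(D,P,Z): not NE [P1→C gives 6>1; P2→Q gives 9>2; P3→X gives 6>2]
(D,Q,X): not NE [P2→P gives 6>4]
(D,Q,Y): not NE [P1→C gives 5>0; P3→X gives 9>3]
(D,Q,Z): not NE [P1→C gives 5>4; P3→X gives 9>5]
(D,R,X): not NE [P1→B gives 6>4; P2→P gives 6>1; P3→Z gives 7>1]
(D,R,Y): not NE [P1→A gives 9>7; P2→Q gives 9>1; P3→Z gives 7>5]
(D,R,Z): not NE [P1→C gives 7>1; P2→Q gives 9>0]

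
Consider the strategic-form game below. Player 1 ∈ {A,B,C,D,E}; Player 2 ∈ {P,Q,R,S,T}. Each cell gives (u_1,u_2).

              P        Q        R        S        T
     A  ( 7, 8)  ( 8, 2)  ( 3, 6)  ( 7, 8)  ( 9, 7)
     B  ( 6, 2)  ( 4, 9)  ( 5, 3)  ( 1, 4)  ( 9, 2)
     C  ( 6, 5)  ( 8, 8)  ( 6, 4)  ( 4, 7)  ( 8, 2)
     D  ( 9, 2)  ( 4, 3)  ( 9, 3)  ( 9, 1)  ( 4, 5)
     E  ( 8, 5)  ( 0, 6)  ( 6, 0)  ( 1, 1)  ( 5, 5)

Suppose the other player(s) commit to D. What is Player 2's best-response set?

u_2(P vs D) = 2
u_2(Q vs D) = 3
u_2(R vs D) = 3
u_2(S vs D) = 1
u_2(T vs D) = 5
max payoff 5 at {T}

BR_2 = {T}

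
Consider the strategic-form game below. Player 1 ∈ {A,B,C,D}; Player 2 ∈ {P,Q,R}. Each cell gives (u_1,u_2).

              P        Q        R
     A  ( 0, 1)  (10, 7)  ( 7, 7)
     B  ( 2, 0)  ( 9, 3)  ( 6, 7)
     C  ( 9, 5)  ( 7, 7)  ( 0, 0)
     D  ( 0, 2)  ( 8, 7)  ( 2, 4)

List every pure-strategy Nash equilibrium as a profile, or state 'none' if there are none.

Nash profiles: (A,Q), (A,R)

(A,P): not NE [P1→C gives 9>0; P2→R gives 7>1]
(A,Q): NE
(A,R): NE
(B,P): not NE [P1→C gives 9>2; P2→R gives 7>0]
(B,Q): not NE [P1→A gives 10>9; P2→R gives 7>3]
(B,R): not NE [P1→A gives 7>6]
(C,P): not NE [P2→Q gives 7>5]
(C,Q): not NE [P1→A gives 10>7]
(C,R): not NE [P1→A gives 7>0; P2→Q gives 7>0]
(D,P): not NE [P1→C gives 9>0; P2→Q gives 7>2]
(D,Q): not NE [P1→A gives 10>8]
(D,R): not NE [P1→A gives 7>2; P2→Q gives 7>4]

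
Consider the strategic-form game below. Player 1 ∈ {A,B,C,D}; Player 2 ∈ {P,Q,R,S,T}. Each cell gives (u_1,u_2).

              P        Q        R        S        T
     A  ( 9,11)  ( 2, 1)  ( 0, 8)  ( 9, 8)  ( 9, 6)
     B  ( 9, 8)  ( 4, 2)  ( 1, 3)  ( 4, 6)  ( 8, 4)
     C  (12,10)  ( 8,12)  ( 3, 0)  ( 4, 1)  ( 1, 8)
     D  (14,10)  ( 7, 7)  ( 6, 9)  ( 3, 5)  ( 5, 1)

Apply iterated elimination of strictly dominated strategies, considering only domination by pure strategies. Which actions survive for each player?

P2 drop R (P beats it: A:11>8 B:8>3 C:10>0 D:10>9)
P2 drop S (P beats it: A:11>8 B:8>6 C:10>1 D:10>5)
P2 drop T (P beats it: A:11>6 B:8>4 C:10>8 D:10>1)
P1 drop A (C beats it: P:12>9 Q:8>2)
P1 drop B (C beats it: P:12>9 Q:8>4)
P1→{C,D} P2→{P,Q}

Remaining: P1:{C,D} P2:{P,Q}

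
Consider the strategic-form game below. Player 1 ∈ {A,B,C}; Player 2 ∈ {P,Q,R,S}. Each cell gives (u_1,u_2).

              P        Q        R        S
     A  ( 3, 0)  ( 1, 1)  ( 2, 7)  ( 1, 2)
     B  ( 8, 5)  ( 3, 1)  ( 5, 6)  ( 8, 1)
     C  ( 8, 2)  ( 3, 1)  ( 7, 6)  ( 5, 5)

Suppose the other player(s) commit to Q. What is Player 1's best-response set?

P1 best: {B,C}

u_1(A vs Q) = 1
u_1(B vs Q) = 3
u_1(C vs Q) = 3
max payoff 3 at {B,C}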